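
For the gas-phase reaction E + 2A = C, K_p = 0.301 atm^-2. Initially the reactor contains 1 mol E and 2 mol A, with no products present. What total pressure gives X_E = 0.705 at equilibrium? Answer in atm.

P = 7.59 atm

Basis: 1 mol E initially; let X = conversion of E. Extent ξ = X.
At extent ξ: n_E = 1 − X; n_A = 2 − 2X; n_C = X.
n_T = Σnᵢ = 3 − 2X.
K_p = p_C / (p_E p_A^2) with p_i = (n_i/n_T)·P.
At X = 0.705: the mole-fraction product g(X) = Π y_i^ν_i = 17.36. Since K_p = g(X)·P^{-2}, P = (g/K_p)^(1/2) = (17.36/0.301)^(1/2) = 7.59 atm.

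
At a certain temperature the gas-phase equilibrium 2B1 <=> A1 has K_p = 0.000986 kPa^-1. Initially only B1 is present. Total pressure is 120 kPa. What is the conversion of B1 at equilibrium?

X = 0.176

Basis: 1 mol B1 initially; let X = conversion of B1. Extent ξ = 0.5X.
Species balance: n_B1 = 1 − X; n_A1 = 0.5X.
Summing: n_T = 1 − 0.5X.
With p_i = (n_i/n_T)P, K_p = p_A1 / (p_B1^2).
Setting this equal to 0.000986 kPa^-1 and taking the physical root (0 < X < 1) gives X = 0.176.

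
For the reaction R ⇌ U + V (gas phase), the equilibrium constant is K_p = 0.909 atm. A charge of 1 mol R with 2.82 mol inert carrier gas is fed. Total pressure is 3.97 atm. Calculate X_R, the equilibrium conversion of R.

X = 0.621

Basis: 1 mol R initially; let X = conversion of R. Extent ξ = X.
Moles: n_R = 1 − X; n_U = X; n_V = X; n_I = 2.82 (inert).
n_T = Σnᵢ = 3.82 + X.
Mole fractions y_i = n_i/n_T; K_p = p_U p_V / (p_R) with p_i = y_i·P.
This yields a degree-2 equation in X; solving on (0,1), X = 0.621.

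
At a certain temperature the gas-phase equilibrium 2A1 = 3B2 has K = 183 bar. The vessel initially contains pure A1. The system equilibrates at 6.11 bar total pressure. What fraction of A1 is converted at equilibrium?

X = 0.798

Let X = conversion of A1 (basis 1 mol A1); extent of reaction ξ = 0.5X.
Species balance: n_A1 = 1 − X; n_B2 = 1.5X.
n_T = Σnᵢ = 1 + 0.5X.
Mole fractions y_i = n_i/n_T; K = p_B2^3 / (p_A1^2) with p_i = y_i·P.
Equating to 183 bar and solving on 0 < X < 1: X = 0.798.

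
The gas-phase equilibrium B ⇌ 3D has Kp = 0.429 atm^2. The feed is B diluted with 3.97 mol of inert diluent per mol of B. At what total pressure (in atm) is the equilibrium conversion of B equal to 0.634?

Take 1 mol B as basis and let X be its fractional conversion, so ξ = X.
Moles: n_B = 1 − X; n_D = 3X; n_I = 3.97 (inert).
Total moles n_T = 4.97 + 2X.
Kp = p_D^3 / (p_B) with p_i = (n_i/n_T)·P.
At X = 0.634: the mole-fraction product g(X) = Π y_i^ν_i = 0.4831. Since Kp = g(X)·P^{2}, P = (Kp/g)^(1/2) = (0.429/0.4831)^(1/2) = 0.942 atm.

P = 0.942 atm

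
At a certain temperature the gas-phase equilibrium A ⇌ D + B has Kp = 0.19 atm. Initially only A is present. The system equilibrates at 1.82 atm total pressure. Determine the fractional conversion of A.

Take 1 mol A as basis and let X be its fractional conversion, so ξ = X.
Mole table: n_A = 1 − X; n_D = X; n_B = X.
Total moles n_T = 1 + X.
y_i = n_i/n_T, p_i = y_i·P. Kp = p_D p_B / (p_A).
Equating to 0.19 atm and solving on 0 < X < 1: X = 0.307.

X = 0.307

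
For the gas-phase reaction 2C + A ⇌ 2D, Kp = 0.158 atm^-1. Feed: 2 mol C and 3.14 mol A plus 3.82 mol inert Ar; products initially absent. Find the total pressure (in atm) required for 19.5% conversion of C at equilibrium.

P = 1.11 atm

Basis: 2 mol C initially; let X = conversion of C. Extent ξ = X.
Moles: n_C = 2 − 2X; n_A = 3.14 − X; n_D = 2X; n_I = 3.82 (inert).
Total moles n_T = 8.96 − X.
Kp = p_D^2 / (p_C^2 p_A) with p_i = (n_i/n_T)·P.
At X = 0.195: the mole-fraction product g(X) = Π y_i^ν_i = 0.1746. Since Kp = g(X)·P^{-1}, P = (g/Kp)^(1/1) = (0.1746/0.158)^(1/1) = 1.11 atm.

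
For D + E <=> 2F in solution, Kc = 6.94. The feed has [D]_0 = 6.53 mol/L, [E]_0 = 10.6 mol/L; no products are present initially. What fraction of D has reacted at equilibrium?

Let X = conversion of D; extent ξ = 6.53·X mol/L.
Concentrations: [D] = 6.53 − 6.53X; [E] = 10.6 − 6.53X; [F] = 13.1X.
Kc = [F]^2 / ([D] [E]).
Setting equal to 6.94 and solving for X on (0,1) gives X = 0.697.

X = 0.697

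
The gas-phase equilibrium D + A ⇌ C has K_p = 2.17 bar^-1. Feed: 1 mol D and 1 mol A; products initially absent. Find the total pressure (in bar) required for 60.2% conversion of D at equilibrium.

P = 2.45 bar

Let X = conversion of D (basis 1 mol D); extent of reaction ξ = X.
Species balance: n_D = 1 − X; n_A = 1 − X; n_C = X.
n_T = Σnᵢ = 2 − X.
K_p = p_C / (p_D p_A) with p_i = (n_i/n_T)·P.
At X = 0.602: the mole-fraction product g(X) = Π y_i^ν_i = 5.313. Since K_p = g(X)·P^{-1}, P = (g/K_p)^(1/1) = (5.313/2.17)^(1/1) = 2.45 bar.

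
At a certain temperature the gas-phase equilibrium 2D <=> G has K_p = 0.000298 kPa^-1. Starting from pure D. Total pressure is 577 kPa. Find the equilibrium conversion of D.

Let X = conversion of D (basis 1 mol D); extent of reaction ξ = 0.5X.
Moles: n_D = 1 − X; n_G = 0.5X.
n_T = Σnᵢ = 1 − 0.5X.
With p_i = (n_i/n_T)P, K_p = p_G / (p_D^2).
Substituting and setting equal to 0.000298 kPa^-1 gives a polynomial in X; the root in (0,1) is X = 0.230.

X = 0.230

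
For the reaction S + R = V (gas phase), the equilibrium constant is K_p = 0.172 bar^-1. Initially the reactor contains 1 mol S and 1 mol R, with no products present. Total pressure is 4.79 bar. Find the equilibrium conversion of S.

Take 1 mol S as basis and let X be its fractional conversion, so ξ = X.
Moles: n_S = 1 − X; n_R = 1 − X; n_V = X.
n_T = Σnᵢ = 2 − X.
Mole fractions y_i = n_i/n_T; K_p = p_V / (p_S p_R) with p_i = y_i·P.
Equating to 0.172 bar^-1 and solving on 0 < X < 1: X = 0.260.

X = 0.260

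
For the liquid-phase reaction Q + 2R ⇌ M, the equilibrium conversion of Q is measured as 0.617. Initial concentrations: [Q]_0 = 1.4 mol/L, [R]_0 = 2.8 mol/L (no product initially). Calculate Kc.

Let X = conversion of Q.
Concentrations: [Q] = 1.4 − 1.4X; [R] = 2.8 − 2.8X; [M] = 1.4X.
At X = 0.617: [Q] = 0.536, [R] = 1.07, [M] = 0.864.
Kc = [M] / ([Q] [R]^2) = 1.4 (mol/L)^-2.

Kc = 1.4 (mol/L)^-2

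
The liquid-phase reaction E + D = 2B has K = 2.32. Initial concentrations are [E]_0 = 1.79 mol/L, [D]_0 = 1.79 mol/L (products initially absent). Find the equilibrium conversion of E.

Let X = conversion of E; extent ξ = 1.79·X mol/L.
Concentrations: [E] = 1.79 − 1.79X; [D] = 1.79 − 1.79X; [B] = 3.58X.
K = [B]^2 / ([E] [D]).
This equals 2.32 at X = 0.432 (the root in 0 < X < 1).

X = 0.432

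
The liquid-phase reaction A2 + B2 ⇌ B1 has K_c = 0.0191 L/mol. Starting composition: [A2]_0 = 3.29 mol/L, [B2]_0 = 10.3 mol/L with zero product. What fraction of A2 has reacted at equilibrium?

Let X = conversion of A2; extent ξ = 3.29·X mol/L.
Concentrations: [A2] = 3.29 − 3.29X; [B2] = 10.3 − 3.29X; [B1] = 3.29X.
K_c = [B1] / ([A2] [B2]).
Setting equal to 0.0191 and solving for X on (0,1) gives X = 0.157.

X = 0.157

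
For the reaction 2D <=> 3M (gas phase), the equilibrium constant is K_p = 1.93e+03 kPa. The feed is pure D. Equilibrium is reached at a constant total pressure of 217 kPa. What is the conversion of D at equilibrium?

X = 0.693

Basis: 1 mol D initially; let X = conversion of D. Extent ξ = 0.5X.
Mole table: n_D = 1 − X; n_M = 1.5X.
Summing: n_T = 1 + 0.5X.
y_i = n_i/n_T, p_i = y_i·P. K_p = p_M^3 / (p_D^2).
Substituting and setting equal to 1.93e+03 kPa gives a polynomial in X; the root in (0,1) is X = 0.693.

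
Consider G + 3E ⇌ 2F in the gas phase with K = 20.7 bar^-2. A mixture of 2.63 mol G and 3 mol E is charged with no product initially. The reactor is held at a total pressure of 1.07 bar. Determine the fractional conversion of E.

X = 0.696

Let X = conversion of E (basis 3 mol E); extent of reaction ξ = X.
Mole table: n_G = 2.63 − X; n_E = 3 − 3X; n_F = 2X.
Total moles n_T = 5.63 − 2X.
y_i = n_i/n_T, p_i = y_i·P. K = p_F^2 / (p_G p_E^3).
Setting this equal to 20.7 bar^-2 and taking the physical root (0 < X < 1) gives X = 0.696.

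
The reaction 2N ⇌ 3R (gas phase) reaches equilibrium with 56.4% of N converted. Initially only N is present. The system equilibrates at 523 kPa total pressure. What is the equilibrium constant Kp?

Let X = conversion of N (basis 1 mol N); extent of reaction ξ = 0.5X.
At extent ξ: n_N = 1 − X; n_R = 1.5X.
Total moles n_T = 1 + 0.5X.
At X = 0.564: n_N = 0.436, n_R = 0.846, n_T = 1.28.
p_i = (n_i/n_T)·P. Kp = p_R^3 / (p_N^2) = 1.3e+03 kPa.

Kp = 1.3e+03 kPa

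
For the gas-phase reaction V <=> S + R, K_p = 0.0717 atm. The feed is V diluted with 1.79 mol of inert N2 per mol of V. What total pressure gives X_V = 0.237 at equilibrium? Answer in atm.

Take 1 mol V as basis and let X be its fractional conversion, so ξ = X.
At extent ξ: n_V = 1 − X; n_S = X; n_R = X; n_I = 1.79 (inert).
n_T = Σnᵢ = 2.79 + X.
K_p = p_S p_R / (p_V) with p_i = (n_i/n_T)·P.
At X = 0.237: the mole-fraction product g(X) = Π y_i^ν_i = 0.02432. Since K_p = g(X)·P^{1}, P = (K_p/g)^(1/1) = (0.0717/0.02432)^(1/1) = 2.95 atm.

P = 2.95 atm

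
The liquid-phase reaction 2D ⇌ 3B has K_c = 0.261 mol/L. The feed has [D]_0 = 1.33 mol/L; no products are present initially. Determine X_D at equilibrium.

X = 0.304

Let X = conversion of D; extent ξ = 1.33X/2 mol/L.
Concentrations: [D] = 1.33 − 1.33X; [B] = 2X.
K_c = [B]^3 / ([D]^2).
Setting equal to 0.261 and solving for X on (0,1) gives X = 0.304.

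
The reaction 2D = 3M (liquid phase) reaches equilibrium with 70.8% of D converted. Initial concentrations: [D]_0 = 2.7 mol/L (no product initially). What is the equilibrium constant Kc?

Let X = conversion of D.
Concentrations: [D] = 2.7 − 2.7X; [M] = 4.05X.
At X = 0.708: [D] = 0.788, [M] = 2.87.
Kc = [M]^3 / ([D]^2) = 37.9 mol/L.

Kc = 37.9 mol/L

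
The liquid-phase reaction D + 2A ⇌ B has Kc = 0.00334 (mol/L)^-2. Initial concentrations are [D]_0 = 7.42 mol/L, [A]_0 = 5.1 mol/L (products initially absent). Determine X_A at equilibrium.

X = 0.166

Let X = conversion of A; extent ξ = 5.1X/2 mol/L.
Concentrations: [D] = 7.42 − 2.55X; [A] = 5.1 − 5.1X; [B] = 2.55X.
Kc = [B] / ([D] [A]^2).
Setting equal to 0.00334 and solving for X on (0,1) gives X = 0.166.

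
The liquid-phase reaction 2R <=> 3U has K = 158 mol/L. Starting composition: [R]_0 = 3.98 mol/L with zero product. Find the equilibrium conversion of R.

Let X = conversion of R; extent ξ = 3.98X/2 mol/L.
Concentrations: [R] = 3.98 − 3.98X; [U] = 5.97X.
K = [U]^3 / ([R]^2).
Solving K = 158 for X ∈ (0,1): X = 0.794.

X = 0.794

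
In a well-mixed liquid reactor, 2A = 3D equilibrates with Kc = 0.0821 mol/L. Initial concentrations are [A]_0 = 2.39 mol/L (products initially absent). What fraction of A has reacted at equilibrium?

X = 0.189

Let X = conversion of A; extent ξ = 2.39X/2 mol/L.
Concentrations: [A] = 2.39 − 2.39X; [D] = 3.58X.
Kc = [D]^3 / ([A]^2).
Setting equal to 0.0821 and solving for X on (0,1) gives X = 0.189.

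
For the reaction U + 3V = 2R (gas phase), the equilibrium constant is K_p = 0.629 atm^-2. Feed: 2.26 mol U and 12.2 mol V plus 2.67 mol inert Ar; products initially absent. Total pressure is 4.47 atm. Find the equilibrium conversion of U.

X = 0.768

Take 2.26 mol U as basis and let X be its fractional conversion, so ξ = 2.26X.
At extent ξ: n_U = 2.26 − 2.26X; n_V = 12.2 − 6.78X; n_R = 4.52X; n_I = 2.67 (inert).
Total moles n_T = 17.1 − 4.52X.
With p_i = (n_i/n_T)P, K_p = p_R^2 / (p_U p_V^3).
This yields a degree-4 equation in X; solving on (0,1), X = 0.768.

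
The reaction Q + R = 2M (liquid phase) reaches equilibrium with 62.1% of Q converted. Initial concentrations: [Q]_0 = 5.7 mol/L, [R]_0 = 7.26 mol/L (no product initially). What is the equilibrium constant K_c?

K_c = 6.24

Let X = conversion of Q.
Concentrations: [Q] = 5.7 − 5.7X; [R] = 7.26 − 5.7X; [M] = 11.4X.
At X = 0.621: [Q] = 2.16, [R] = 3.72, [M] = 7.08.
K_c = [M]^2 / ([Q] [R]) = 6.24.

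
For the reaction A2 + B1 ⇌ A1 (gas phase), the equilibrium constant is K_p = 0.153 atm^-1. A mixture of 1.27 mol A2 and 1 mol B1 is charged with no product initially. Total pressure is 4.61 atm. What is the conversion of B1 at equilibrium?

Let X = conversion of B1 (basis 1 mol B1); extent of reaction ξ = X.
Species balance: n_A2 = 1.27 − X; n_B1 = 1 − X; n_A1 = X.
Total moles n_T = 2.27 − X.
y_i = n_i/n_T, p_i = y_i·P. K_p = p_A1 / (p_A2 p_B1).
Setting this equal to 0.153 atm^-1 and taking the physical root (0 < X < 1) gives X = 0.262.

X = 0.262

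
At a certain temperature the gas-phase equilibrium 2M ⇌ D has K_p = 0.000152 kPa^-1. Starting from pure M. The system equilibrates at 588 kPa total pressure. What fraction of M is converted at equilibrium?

Basis: 1 mol M initially; let X = conversion of M. Extent ξ = 0.5X.
Moles: n_M = 1 − X; n_D = 0.5X.
Total moles n_T = 1 − 0.5X.
Mole fractions y_i = n_i/n_T; K_p = p_D / (p_M^2) with p_i = y_i·P.
Equating to 0.000152 kPa^-1 and solving on 0 < X < 1: X = 0.142.

X = 0.142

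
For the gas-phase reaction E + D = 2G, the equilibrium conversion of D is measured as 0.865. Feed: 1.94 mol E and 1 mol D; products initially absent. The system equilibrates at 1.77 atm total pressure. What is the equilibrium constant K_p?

Take 1 mol D as basis and let X be its fractional conversion, so ξ = X.
At extent ξ: n_E = 1.94 − X; n_D = 1 − X; n_G = 2X.
Total moles n_T = 2.94 (Δν = 0, constant).
At X = 0.865: n_E = 1.07, n_D = 0.135, n_G = 1.73, n_T = 2.94.
p_i = (n_i/n_T)·P. K_p = p_G^2 / (p_E p_D) = 20.6.

K_p = 20.6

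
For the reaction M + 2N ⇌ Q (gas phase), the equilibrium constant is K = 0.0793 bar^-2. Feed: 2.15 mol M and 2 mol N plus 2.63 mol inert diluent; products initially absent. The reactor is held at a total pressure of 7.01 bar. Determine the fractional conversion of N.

X = 0.335

Let X = conversion of N (basis 2 mol N); extent of reaction ξ = X.
Moles: n_M = 2.15 − X; n_N = 2 − 2X; n_Q = X; n_I = 2.63 (inert).
n_T = Σnᵢ = 6.78 − 2X.
Mole fractions y_i = n_i/n_T; K = p_Q / (p_M p_N^2) with p_i = y_i·P.
Substituting and setting equal to 0.0793 bar^-2 gives a polynomial in X; the root in (0,1) is X = 0.335.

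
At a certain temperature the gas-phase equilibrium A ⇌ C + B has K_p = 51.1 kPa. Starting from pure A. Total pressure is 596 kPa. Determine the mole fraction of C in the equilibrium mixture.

Basis: 1 mol A initially; let X = conversion of A. Extent ξ = X.
Mole table: n_A = 1 − X; n_C = X; n_B = X.
n_T = Σnᵢ = 1 + X.
y_i = n_i/n_T, p_i = y_i·P. K_p = p_C p_B / (p_A).
Setting this equal to 51.1 kPa and taking the physical root (0 < X < 1) gives X = 0.281.
Then n_C = 0.281, n_T = 1.28, so y_C = 0.219.

y_C = 0.219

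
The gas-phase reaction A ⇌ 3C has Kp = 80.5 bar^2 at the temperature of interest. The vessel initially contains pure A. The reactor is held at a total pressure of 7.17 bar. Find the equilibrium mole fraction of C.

Basis: 1 mol A initially; let X = conversion of A. Extent ξ = X.
Moles: n_A = 1 − X; n_C = 3X.
Summing: n_T = 1 + 2X.
y_i = n_i/n_T, p_i = y_i·P. Kp = p_C^3 / (p_A).
Equating to 80.5 bar^2 and solving on 0 < X < 1: X = 0.488.
Then n_C = 1.46, n_T = 1.98, so y_C = 0.741.

y_C = 0.741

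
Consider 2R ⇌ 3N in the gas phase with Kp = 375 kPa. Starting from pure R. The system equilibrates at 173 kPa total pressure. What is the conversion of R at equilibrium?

X = 0.550

Take 1 mol R as basis and let X be its fractional conversion, so ξ = 0.5X.
Species balance: n_R = 1 − X; n_N = 1.5X.
n_T = Σnᵢ = 1 + 0.5X.
Mole fractions y_i = n_i/n_T; Kp = p_N^3 / (p_R^2) with p_i = y_i·P.
This yields a degree-3 equation in X; solving on (0,1), X = 0.550.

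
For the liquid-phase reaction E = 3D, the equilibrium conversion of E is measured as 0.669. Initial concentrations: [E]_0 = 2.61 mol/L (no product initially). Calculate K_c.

K_c = 166 (mol/L)^2

Let X = conversion of E.
Concentrations: [E] = 2.61 − 2.61X; [D] = 7.83X.
At X = 0.669: [E] = 0.864, [D] = 5.24.
K_c = [D]^3 / ([E]) = 166 (mol/L)^2.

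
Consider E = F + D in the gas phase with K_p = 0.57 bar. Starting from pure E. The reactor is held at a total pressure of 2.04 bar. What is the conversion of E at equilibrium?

X = 0.467

Let X = conversion of E (basis 1 mol E); extent of reaction ξ = X.
Moles: n_E = 1 − X; n_F = X; n_D = X.
Total moles n_T = 1 + X.
With p_i = (n_i/n_T)P, K_p = p_F p_D / (p_E).
This yields a degree-2 equation in X; solving on (0,1), X = 0.467.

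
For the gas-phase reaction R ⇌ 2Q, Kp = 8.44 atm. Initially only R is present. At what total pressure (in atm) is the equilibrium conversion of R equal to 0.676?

P = 2.51 atm

Take 1 mol R as basis and let X be its fractional conversion, so ξ = X.
At extent ξ: n_R = 1 − X; n_Q = 2X.
n_T = Σnᵢ = 1 + X.
Kp = p_Q^2 / (p_R) with p_i = (n_i/n_T)·P.
At X = 0.676: the mole-fraction product g(X) = Π y_i^ν_i = 3.366. Since Kp = g(X)·P^{1}, P = (Kp/g)^(1/1) = (8.44/3.366)^(1/1) = 2.51 atm.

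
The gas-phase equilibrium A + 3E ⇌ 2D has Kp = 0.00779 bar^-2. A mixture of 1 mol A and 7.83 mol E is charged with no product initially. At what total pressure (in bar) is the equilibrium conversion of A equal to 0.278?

P = 3.31 bar

Let X = conversion of A (basis 1 mol A); extent of reaction ξ = X.
At extent ξ: n_A = 1 − X; n_E = 7.83 − 3X; n_D = 2X.
Summing: n_T = 8.83 − 2X.
Kp = p_D^2 / (p_A p_E^3) with p_i = (n_i/n_T)·P.
At X = 0.278: the mole-fraction product g(X) = Π y_i^ν_i = 0.0856. Since Kp = g(X)·P^{-2}, P = (g/Kp)^(1/2) = (0.0856/0.00779)^(1/2) = 3.31 bar.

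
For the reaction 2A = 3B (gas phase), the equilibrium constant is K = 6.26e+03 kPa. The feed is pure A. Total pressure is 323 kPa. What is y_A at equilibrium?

y_A = 0.171

Basis: 1 mol A initially; let X = conversion of A. Extent ξ = 0.5X.
At extent ξ: n_A = 1 − X; n_B = 1.5X.
Summing: n_T = 1 + 0.5X.
With p_i = (n_i/n_T)P, K = p_B^3 / (p_A^2).
Equating to 6.26e+03 kPa and solving on 0 < X < 1: X = 0.763.
Then n_A = 0.237, n_T = 1.38, so y_A = 0.171.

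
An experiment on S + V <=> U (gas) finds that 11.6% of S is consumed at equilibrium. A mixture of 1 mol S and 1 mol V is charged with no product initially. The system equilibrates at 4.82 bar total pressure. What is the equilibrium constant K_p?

Basis: 1 mol S initially; let X = conversion of S. Extent ξ = X.
Mole table: n_S = 1 − X; n_V = 1 − X; n_U = X.
Summing: n_T = 2 − X.
At X = 0.116: n_S = 0.884, n_V = 0.884, n_U = 0.116, n_T = 1.88.
p_i = (n_i/n_T)·P. K_p = p_U / (p_S p_V) = 0.058 bar^-1.

K_p = 0.058 bar^-1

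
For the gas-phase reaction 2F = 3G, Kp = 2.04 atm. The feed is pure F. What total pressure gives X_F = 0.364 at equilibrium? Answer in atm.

Let X = conversion of F (basis 1 mol F); extent of reaction ξ = 0.5X.
At extent ξ: n_F = 1 − X; n_G = 1.5X.
Summing: n_T = 1 + 0.5X.
Kp = p_G^3 / (p_F^2) with p_i = (n_i/n_T)·P.
At X = 0.364: the mole-fraction product g(X) = Π y_i^ν_i = 0.3404. Since Kp = g(X)·P^{1}, P = (Kp/g)^(1/1) = (2.04/0.3404)^(1/1) = 5.99 atm.

P = 5.99 atm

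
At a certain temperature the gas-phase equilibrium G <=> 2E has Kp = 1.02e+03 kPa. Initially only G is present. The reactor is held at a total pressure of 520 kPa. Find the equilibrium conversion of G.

X = 0.574

Take 1 mol G as basis and let X be its fractional conversion, so ξ = X.
Species balance: n_G = 1 − X; n_E = 2X.
Summing: n_T = 1 + X.
Mole fractions y_i = n_i/n_T; Kp = p_E^2 / (p_G) with p_i = y_i·P.
Substituting and setting equal to 1.02e+03 kPa gives a polynomial in X; the root in (0,1) is X = 0.574.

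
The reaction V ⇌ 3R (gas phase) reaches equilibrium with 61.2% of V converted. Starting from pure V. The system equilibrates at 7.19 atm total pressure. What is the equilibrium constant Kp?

Kp = 167 atm^2

Take 1 mol V as basis and let X be its fractional conversion, so ξ = X.
Moles: n_V = 1 − X; n_R = 3X.
Total moles n_T = 1 + 2X.
At X = 0.612: n_V = 0.388, n_R = 1.84, n_T = 2.22.
p_i = (n_i/n_T)·P. Kp = p_R^3 / (p_V) = 167 atm^2.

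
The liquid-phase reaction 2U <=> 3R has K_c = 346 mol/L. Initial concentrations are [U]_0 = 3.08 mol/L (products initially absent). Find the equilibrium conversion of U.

X = 0.861

Let X = conversion of U; extent ξ = 3.08X/2 mol/L.
Concentrations: [U] = 3.08 − 3.08X; [R] = 4.62X.
K_c = [R]^3 / ([U]^2).
Solving K_c = 346 for X ∈ (0,1): X = 0.861.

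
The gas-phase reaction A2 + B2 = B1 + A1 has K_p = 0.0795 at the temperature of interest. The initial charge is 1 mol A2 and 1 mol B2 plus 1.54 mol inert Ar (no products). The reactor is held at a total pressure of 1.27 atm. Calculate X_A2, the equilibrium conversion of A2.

Basis: 1 mol A2 initially; let X = conversion of A2. Extent ξ = X.
Moles: n_A2 = 1 − X; n_B2 = 1 − X; n_B1 = X; n_A1 = X; n_I = 1.54 (inert).
n_T stays at 3.54 (no change in mole number).
y_i = n_i/n_T, p_i = y_i·P. K_p = p_B1 p_A1 / (p_A2 p_B2).
Equating to 0.0795 and solving on 0 < X < 1: X = 0.220.

X = 0.220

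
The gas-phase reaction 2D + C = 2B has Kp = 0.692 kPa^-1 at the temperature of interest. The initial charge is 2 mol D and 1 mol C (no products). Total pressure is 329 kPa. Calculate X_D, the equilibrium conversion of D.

X = 0.815

Let X = conversion of D (basis 2 mol D); extent of reaction ξ = X.
Mole table: n_D = 2 − 2X; n_C = 1 − X; n_B = 2X.
Total moles n_T = 3 − X.
With p_i = (n_i/n_T)P, Kp = p_B^2 / (p_D^2 p_C).
Substituting and setting equal to 0.692 kPa^-1 gives a polynomial in X; the root in (0,1) is X = 0.815.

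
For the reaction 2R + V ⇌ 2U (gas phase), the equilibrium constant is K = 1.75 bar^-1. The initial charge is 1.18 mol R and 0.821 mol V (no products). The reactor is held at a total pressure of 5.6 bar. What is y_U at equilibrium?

Take 1.18 mol R as basis and let X be its fractional conversion, so ξ = 0.59X.
Moles: n_R = 1.18 − 1.18X; n_V = 0.821 − 0.59X; n_U = 1.18X.
Summing: n_T = 2 − 0.59X.
With p_i = (n_i/n_T)P, K = p_U^2 / (p_R^2 p_V).
This yields a degree-3 equation in X; solving on (0,1), X = 0.623.
Then n_U = 0.735, n_T = 1.63, so y_U = 0.450.

y_U = 0.450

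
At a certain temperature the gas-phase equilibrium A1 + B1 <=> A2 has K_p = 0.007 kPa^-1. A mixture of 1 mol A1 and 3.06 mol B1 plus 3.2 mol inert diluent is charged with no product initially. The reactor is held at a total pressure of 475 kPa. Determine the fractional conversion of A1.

X = 0.554

Basis: 1 mol A1 initially; let X = conversion of A1. Extent ξ = X.
Species balance: n_A1 = 1 − X; n_B1 = 3.06 − X; n_A2 = X; n_I = 3.2 (inert).
n_T = Σnᵢ = 7.26 − X.
With p_i = (n_i/n_T)P, K_p = p_A2 / (p_A1 p_B1).
Substituting and setting equal to 0.007 kPa^-1 gives a polynomial in X; the root in (0,1) is X = 0.554.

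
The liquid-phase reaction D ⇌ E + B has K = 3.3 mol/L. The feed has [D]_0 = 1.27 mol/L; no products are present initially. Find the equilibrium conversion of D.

Let X = conversion of D; extent ξ = 1.27·X mol/L.
Concentrations: [D] = 1.27 − 1.27X; [E] = 1.27X; [B] = 1.27X.
K = [E] [B] / ([D]).
This equals 3.3 at X = 0.771 (the root in 0 < X < 1).

X = 0.771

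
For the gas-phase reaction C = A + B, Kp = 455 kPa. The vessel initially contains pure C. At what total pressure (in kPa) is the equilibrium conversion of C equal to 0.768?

Take 1 mol C as basis and let X be its fractional conversion, so ξ = X.
Mole table: n_C = 1 − X; n_A = X; n_B = X.
n_T = Σnᵢ = 1 + X.
Kp = p_A p_B / (p_C) with p_i = (n_i/n_T)·P.
At X = 0.768: the mole-fraction product g(X) = Π y_i^ν_i = 1.438. Since Kp = g(X)·P^{1}, P = (Kp/g)^(1/1) = (455/1.438)^(1/1) = 316 kPa.

P = 316 kPa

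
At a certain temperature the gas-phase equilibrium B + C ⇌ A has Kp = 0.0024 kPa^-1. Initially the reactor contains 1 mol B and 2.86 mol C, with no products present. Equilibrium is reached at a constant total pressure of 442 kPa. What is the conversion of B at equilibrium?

X = 0.429

Take 1 mol B as basis and let X be its fractional conversion, so ξ = X.
At extent ξ: n_B = 1 − X; n_C = 2.86 − X; n_A = X.
Summing: n_T = 3.86 − X.
With p_i = (n_i/n_T)P, Kp = p_A / (p_B p_C).
Substituting and setting equal to 0.0024 kPa^-1 gives a polynomial in X; the root in (0,1) is X = 0.429.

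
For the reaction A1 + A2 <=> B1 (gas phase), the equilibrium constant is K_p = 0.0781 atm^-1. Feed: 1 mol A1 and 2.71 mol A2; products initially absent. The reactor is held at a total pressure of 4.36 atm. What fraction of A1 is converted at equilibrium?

Take 1 mol A1 as basis and let X be its fractional conversion, so ξ = X.
At extent ξ: n_A1 = 1 − X; n_A2 = 2.71 − X; n_B1 = X.
Summing: n_T = 3.71 − X.
Mole fractions y_i = n_i/n_T; K_p = p_B1 / (p_A1 p_A2) with p_i = y_i·P.
Setting this equal to 0.0781 atm^-1 and taking the physical root (0 < X < 1) gives X = 0.196.

X = 0.196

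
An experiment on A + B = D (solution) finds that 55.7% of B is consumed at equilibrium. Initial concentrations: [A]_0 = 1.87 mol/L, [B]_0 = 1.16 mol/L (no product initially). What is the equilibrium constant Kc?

Let X = conversion of B.
Concentrations: [A] = 1.87 − 1.16X; [B] = 1.16 − 1.16X; [D] = 1.16X.
At X = 0.557: [A] = 1.22, [B] = 0.514, [D] = 0.646.
Kc = [D] / ([A] [B]) = 1.03 L/mol.

Kc = 1.03 L/mol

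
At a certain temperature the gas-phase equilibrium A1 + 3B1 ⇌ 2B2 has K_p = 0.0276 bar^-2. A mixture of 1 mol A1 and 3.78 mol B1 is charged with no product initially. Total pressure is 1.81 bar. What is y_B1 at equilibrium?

Basis: 1 mol A1 initially; let X = conversion of A1. Extent ξ = X.
Species balance: n_A1 = 1 − X; n_B1 = 3.78 − 3X; n_B2 = 2X.
n_T = Σnᵢ = 4.78 − 2X.
Mole fractions y_i = n_i/n_T; K_p = p_B2^2 / (p_A1 p_B1^3) with p_i = y_i·P.
Equating to 0.0276 bar^-2 and solving on 0 < X < 1: X = 0.180.
Then n_B1 = 3.24, n_T = 4.42, so y_B1 = 0.733.

y_B1 = 0.733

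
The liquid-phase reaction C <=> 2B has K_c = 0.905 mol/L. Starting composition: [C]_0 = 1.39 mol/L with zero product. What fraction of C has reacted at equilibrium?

Let X = conversion of C; extent ξ = 1.39·X mol/L.
Concentrations: [C] = 1.39 − 1.39X; [B] = 2.78X.
K_c = [B]^2 / ([C]).
Setting equal to 0.905 and solving for X on (0,1) gives X = 0.330.

X = 0.330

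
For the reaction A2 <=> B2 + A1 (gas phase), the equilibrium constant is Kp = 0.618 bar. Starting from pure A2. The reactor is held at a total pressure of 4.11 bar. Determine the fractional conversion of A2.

Take 1 mol A2 as basis and let X be its fractional conversion, so ξ = X.
Species balance: n_A2 = 1 − X; n_B2 = X; n_A1 = X.
Summing: n_T = 1 + X.
Mole fractions y_i = n_i/n_T; Kp = p_B2 p_A1 / (p_A2) with p_i = y_i·P.
This yields a degree-2 equation in X; solving on (0,1), X = 0.362.

X = 0.362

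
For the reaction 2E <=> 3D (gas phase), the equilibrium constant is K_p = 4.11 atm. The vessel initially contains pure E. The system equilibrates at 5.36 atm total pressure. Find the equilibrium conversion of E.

Take 1 mol E as basis and let X be its fractional conversion, so ξ = 0.5X.
Species balance: n_E = 1 − X; n_D = 1.5X.
Total moles n_T = 1 + 0.5X.
Mole fractions y_i = n_i/n_T; K_p = p_D^3 / (p_E^2) with p_i = y_i·P.
Equating to 4.11 atm and solving on 0 < X < 1: X = 0.442.

X = 0.442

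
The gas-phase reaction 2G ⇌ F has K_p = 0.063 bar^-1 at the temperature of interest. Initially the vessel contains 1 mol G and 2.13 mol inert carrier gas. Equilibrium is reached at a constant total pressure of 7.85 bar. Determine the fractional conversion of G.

X = 0.206

Basis: 1 mol G initially; let X = conversion of G. Extent ξ = 0.5X.
At extent ξ: n_G = 1 − X; n_F = 0.5X; n_I = 2.13 (inert).
Summing: n_T = 3.13 − 0.5X.
Mole fractions y_i = n_i/n_T; K_p = p_F / (p_G^2) with p_i = y_i·P.
Setting this equal to 0.063 bar^-1 and taking the physical root (0 < X < 1) gives X = 0.206.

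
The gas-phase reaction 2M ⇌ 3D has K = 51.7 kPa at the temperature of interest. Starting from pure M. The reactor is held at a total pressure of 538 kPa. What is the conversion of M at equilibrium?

X = 0.260

Take 1 mol M as basis and let X be its fractional conversion, so ξ = 0.5X.
Moles: n_M = 1 − X; n_D = 1.5X.
Summing: n_T = 1 + 0.5X.
y_i = n_i/n_T, p_i = y_i·P. K = p_D^3 / (p_M^2).
Equating to 51.7 kPa and solving on 0 < X < 1: X = 0.260.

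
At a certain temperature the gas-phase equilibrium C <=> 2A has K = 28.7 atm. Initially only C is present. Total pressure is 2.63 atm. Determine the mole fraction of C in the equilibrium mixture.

y_C = 0.078

Basis: 1 mol C initially; let X = conversion of C. Extent ξ = X.
Species balance: n_C = 1 − X; n_A = 2X.
Total moles n_T = 1 + X.
y_i = n_i/n_T, p_i = y_i·P. K = p_A^2 / (p_C).
Setting this equal to 28.7 atm and taking the physical root (0 < X < 1) gives X = 0.855.
Then n_C = 0.145, n_T = 1.86, so y_C = 0.078.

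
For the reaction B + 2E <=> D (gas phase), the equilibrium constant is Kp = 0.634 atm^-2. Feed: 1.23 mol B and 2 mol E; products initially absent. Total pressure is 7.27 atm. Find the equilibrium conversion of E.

X = 0.807

Take 2 mol E as basis and let X be its fractional conversion, so ξ = X.
Moles: n_B = 1.23 − X; n_E = 2 − 2X; n_D = X.
Total moles n_T = 3.23 − 2X.
y_i = n_i/n_T, p_i = y_i·P. Kp = p_D / (p_B p_E^2).
Equating to 0.634 atm^-2 and solving on 0 < X < 1: X = 0.807.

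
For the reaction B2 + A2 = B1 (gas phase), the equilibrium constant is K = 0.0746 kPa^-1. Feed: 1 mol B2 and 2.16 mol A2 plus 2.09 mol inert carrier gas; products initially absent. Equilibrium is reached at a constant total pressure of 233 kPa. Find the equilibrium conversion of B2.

X = 0.839

Basis: 1 mol B2 initially; let X = conversion of B2. Extent ξ = X.
Species balance: n_B2 = 1 − X; n_A2 = 2.16 − X; n_B1 = X; n_I = 2.09 (inert).
Total moles n_T = 5.25 − X.
y_i = n_i/n_T, p_i = y_i·P. K = p_B1 / (p_B2 p_A2).
Setting this equal to 0.0746 kPa^-1 and taking the physical root (0 < X < 1) gives X = 0.839.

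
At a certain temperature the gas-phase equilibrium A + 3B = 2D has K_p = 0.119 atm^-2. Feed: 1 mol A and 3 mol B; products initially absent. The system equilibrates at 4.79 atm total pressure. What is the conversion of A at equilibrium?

X = 0.436

Let X = conversion of A (basis 1 mol A); extent of reaction ξ = X.
At extent ξ: n_A = 1 − X; n_B = 3 − 3X; n_D = 2X.
Total moles n_T = 4 − 2X.
Mole fractions y_i = n_i/n_T; K_p = p_D^2 / (p_A p_B^3) with p_i = y_i·P.
Substituting and setting equal to 0.119 atm^-2 gives a polynomial in X; the root in (0,1) is X = 0.436.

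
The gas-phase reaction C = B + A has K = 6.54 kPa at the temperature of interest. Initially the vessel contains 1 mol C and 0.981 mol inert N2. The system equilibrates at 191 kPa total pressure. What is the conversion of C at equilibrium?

X = 0.240

Basis: 1 mol C initially; let X = conversion of C. Extent ξ = X.
Mole table: n_C = 1 − X; n_B = X; n_A = X; n_I = 0.981 (inert).
n_T = Σnᵢ = 1.98 + X.
Mole fractions y_i = n_i/n_T; K = p_B p_A / (p_C) with p_i = y_i·P.
Equating to 6.54 kPa and solving on 0 < X < 1: X = 0.240.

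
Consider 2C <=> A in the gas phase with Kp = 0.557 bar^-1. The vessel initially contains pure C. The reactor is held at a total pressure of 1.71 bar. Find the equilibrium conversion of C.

X = 0.544

Let X = conversion of C (basis 1 mol C); extent of reaction ξ = 0.5X.
At extent ξ: n_C = 1 − X; n_A = 0.5X.
Total moles n_T = 1 − 0.5X.
With p_i = (n_i/n_T)P, Kp = p_A / (p_C^2).
Substituting and setting equal to 0.557 bar^-1 gives a polynomial in X; the root in (0,1) is X = 0.544.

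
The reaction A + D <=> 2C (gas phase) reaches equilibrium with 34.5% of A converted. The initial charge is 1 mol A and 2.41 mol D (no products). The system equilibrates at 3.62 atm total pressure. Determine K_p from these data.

K_p = 0.352

Basis: 1 mol A initially; let X = conversion of A. Extent ξ = X.
Mole table: n_A = 1 − X; n_D = 2.41 − X; n_C = 2X.
Since Δν = 0, n_T = 3.41 throughout.
At X = 0.345: n_A = 0.655, n_D = 2.07, n_C = 0.69, n_T = 3.41.
p_i = (n_i/n_T)·P. K_p = p_C^2 / (p_A p_D) = 0.352.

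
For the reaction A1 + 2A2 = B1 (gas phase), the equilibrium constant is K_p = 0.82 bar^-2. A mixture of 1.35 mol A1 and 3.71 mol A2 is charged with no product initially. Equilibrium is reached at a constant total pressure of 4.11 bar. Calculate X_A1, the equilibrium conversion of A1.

X = 0.799

Let X = conversion of A1 (basis 1.35 mol A1); extent of reaction ξ = 1.35X.
Moles: n_A1 = 1.35 − 1.35X; n_A2 = 3.71 − 2.7X; n_B1 = 1.35X.
Summing: n_T = 5.06 − 2.7X.
y_i = n_i/n_T, p_i = y_i·P. K_p = p_B1 / (p_A1 p_A2^2).
Setting this equal to 0.82 bar^-2 and taking the physical root (0 < X < 1) gives X = 0.799.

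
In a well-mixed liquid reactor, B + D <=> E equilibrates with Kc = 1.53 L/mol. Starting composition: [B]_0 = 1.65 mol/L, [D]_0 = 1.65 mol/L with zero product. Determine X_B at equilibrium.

X = 0.538

Let X = conversion of B; extent ξ = 1.65·X mol/L.
Concentrations: [B] = 1.65 − 1.65X; [D] = 1.65 − 1.65X; [E] = 1.65X.
Kc = [E] / ([B] [D]).
Solving Kc = 1.53 for X ∈ (0,1): X = 0.538.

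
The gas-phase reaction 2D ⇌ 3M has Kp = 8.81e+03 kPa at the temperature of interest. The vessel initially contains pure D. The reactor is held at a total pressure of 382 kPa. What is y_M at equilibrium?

y_M = 0.840

Take 1 mol D as basis and let X be its fractional conversion, so ξ = 0.5X.
Species balance: n_D = 1 − X; n_M = 1.5X.
Summing: n_T = 1 + 0.5X.
With p_i = (n_i/n_T)P, Kp = p_M^3 / (p_D^2).
Equating to 8.81e+03 kPa and solving on 0 < X < 1: X = 0.777.
Then n_M = 1.17, n_T = 1.39, so y_M = 0.840.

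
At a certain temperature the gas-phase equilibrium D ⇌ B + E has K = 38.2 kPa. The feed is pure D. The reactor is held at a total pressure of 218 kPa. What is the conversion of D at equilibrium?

Take 1 mol D as basis and let X be its fractional conversion, so ξ = X.
At extent ξ: n_D = 1 − X; n_B = X; n_E = X.
n_T = Σnᵢ = 1 + X.
Mole fractions y_i = n_i/n_T; K = p_B p_E / (p_D) with p_i = y_i·P.
Equating to 38.2 kPa and solving on 0 < X < 1: X = 0.386.

X = 0.386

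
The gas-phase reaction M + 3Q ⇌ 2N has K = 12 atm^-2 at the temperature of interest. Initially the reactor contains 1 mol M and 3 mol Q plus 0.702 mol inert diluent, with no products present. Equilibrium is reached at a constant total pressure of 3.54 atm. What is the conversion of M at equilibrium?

X = 0.728

Basis: 1 mol M initially; let X = conversion of M. Extent ξ = X.
Mole table: n_M = 1 − X; n_Q = 3 − 3X; n_N = 2X; n_I = 0.702 (inert).
Total moles n_T = 4.7 − 2X.
Mole fractions y_i = n_i/n_T; K = p_N^2 / (p_M p_Q^3) with p_i = y_i·P.
Equating to 12 atm^-2 and solving on 0 < X < 1: X = 0.728.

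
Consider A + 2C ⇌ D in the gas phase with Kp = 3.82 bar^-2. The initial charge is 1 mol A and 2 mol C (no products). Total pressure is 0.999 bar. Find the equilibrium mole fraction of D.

Take 1 mol A as basis and let X be its fractional conversion, so ξ = X.
Mole table: n_A = 1 − X; n_C = 2 − 2X; n_D = X.
n_T = Σnᵢ = 3 − 2X.
y_i = n_i/n_T, p_i = y_i·P. Kp = p_D / (p_A p_C^2).
Equating to 3.82 bar^-2 and solving on 0 < X < 1: X = 0.492.
Then n_D = 0.492, n_T = 2.02, so y_D = 0.244.

y_D = 0.244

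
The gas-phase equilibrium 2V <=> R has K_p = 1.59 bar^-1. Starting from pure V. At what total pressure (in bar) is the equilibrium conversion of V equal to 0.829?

P = 5.22 bar

Take 1 mol V as basis and let X be its fractional conversion, so ξ = 0.5X.
Species balance: n_V = 1 − X; n_R = 0.5X.
n_T = Σnᵢ = 1 − 0.5X.
K_p = p_R / (p_V^2) with p_i = (n_i/n_T)·P.
At X = 0.829: the mole-fraction product g(X) = Π y_i^ν_i = 8.3. Since K_p = g(X)·P^{-1}, P = (g/K_p)^(1/1) = (8.3/1.59)^(1/1) = 5.22 bar.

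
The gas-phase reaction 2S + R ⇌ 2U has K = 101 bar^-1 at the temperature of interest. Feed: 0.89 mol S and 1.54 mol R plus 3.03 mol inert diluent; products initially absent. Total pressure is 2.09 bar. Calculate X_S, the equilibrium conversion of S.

Take 0.89 mol S as basis and let X be its fractional conversion, so ξ = 0.445X.
Moles: n_S = 0.89 − 0.89X; n_R = 1.54 − 0.445X; n_U = 0.89X; n_I = 3.03 (inert).
Total moles n_T = 5.46 − 0.445X.
y_i = n_i/n_T, p_i = y_i·P. K = p_U^2 / (p_S^2 p_R).
Substituting and setting equal to 101 bar^-1 gives a polynomial in X; the root in (0,1) is X = 0.874.

X = 0.874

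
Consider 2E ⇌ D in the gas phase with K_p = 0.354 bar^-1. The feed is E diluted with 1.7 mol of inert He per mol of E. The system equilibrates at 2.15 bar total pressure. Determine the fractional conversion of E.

Let X = conversion of E (basis 1 mol E); extent of reaction ξ = 0.5X.
Moles: n_E = 1 − X; n_D = 0.5X; n_I = 1.7 (inert).
n_T = Σnᵢ = 2.7 − 0.5X.
With p_i = (n_i/n_T)P, K_p = p_D / (p_E^2).
Setting this equal to 0.354 bar^-1 and taking the physical root (0 < X < 1) gives X = 0.296.

X = 0.296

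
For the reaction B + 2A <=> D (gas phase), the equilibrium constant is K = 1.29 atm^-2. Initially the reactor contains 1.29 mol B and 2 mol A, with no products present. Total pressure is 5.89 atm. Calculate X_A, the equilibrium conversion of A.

Basis: 2 mol A initially; let X = conversion of A. Extent ξ = X.
At extent ξ: n_B = 1.29 − X; n_A = 2 − 2X; n_D = X.
n_T = Σnᵢ = 3.29 − 2X.
Mole fractions y_i = n_i/n_T; K = p_D / (p_B p_A^2) with p_i = y_i·P.
This yields a degree-3 equation in X; solving on (0,1), X = 0.836.

X = 0.836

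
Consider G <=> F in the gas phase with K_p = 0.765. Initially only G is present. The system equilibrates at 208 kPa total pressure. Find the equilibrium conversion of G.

X = 0.433

Let X = conversion of G (basis 1 mol G); extent of reaction ξ = X.
Species balance: n_G = 1 − X; n_F = X.
Total moles n_T = 1 (Δν = 0, constant).
With p_i = (n_i/n_T)P, K_p = p_F / (p_G).
Equating to 0.765 and solving on 0 < X < 1: X = 0.433.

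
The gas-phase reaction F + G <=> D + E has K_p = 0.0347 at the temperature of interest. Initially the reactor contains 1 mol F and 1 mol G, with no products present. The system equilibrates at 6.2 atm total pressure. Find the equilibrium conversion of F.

Let X = conversion of F (basis 1 mol F); extent of reaction ξ = X.
Moles: n_F = 1 − X; n_G = 1 − X; n_D = X; n_E = X.
n_T stays at 2 (no change in mole number).
y_i = n_i/n_T, p_i = y_i·P. K_p = p_D p_E / (p_F p_G).
Equating to 0.0347 and solving on 0 < X < 1: X = 0.157.

X = 0.157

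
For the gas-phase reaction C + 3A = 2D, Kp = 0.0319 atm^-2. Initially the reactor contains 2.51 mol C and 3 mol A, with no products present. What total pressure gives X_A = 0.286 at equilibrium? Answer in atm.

Let X = conversion of A (basis 3 mol A); extent of reaction ξ = X.
Mole table: n_C = 2.51 − X; n_A = 3 − 3X; n_D = 2X.
Total moles n_T = 5.51 − 2X.
Kp = p_D^2 / (p_C p_A^3) with p_i = (n_i/n_T)·P.
At X = 0.286: the mole-fraction product g(X) = Π y_i^ν_i = 0.365. Since Kp = g(X)·P^{-2}, P = (g/Kp)^(1/2) = (0.365/0.0319)^(1/2) = 3.38 atm.

P = 3.38 atm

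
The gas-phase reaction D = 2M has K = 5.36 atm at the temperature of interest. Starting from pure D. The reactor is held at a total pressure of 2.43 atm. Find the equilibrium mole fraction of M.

Let X = conversion of D (basis 1 mol D); extent of reaction ξ = X.
Moles: n_D = 1 − X; n_M = 2X.
Total moles n_T = 1 + X.
Mole fractions y_i = n_i/n_T; K = p_M^2 / (p_D) with p_i = y_i·P.
This yields a degree-2 equation in X; solving on (0,1), X = 0.596.
Then n_M = 1.19, n_T = 1.6, so y_M = 0.747.

y_M = 0.747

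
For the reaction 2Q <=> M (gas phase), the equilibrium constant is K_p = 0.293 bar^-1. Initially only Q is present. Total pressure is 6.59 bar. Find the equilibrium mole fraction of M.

Let X = conversion of Q (basis 1 mol Q); extent of reaction ξ = 0.5X.
At extent ξ: n_Q = 1 − X; n_M = 0.5X.
Summing: n_T = 1 − 0.5X.
Mole fractions y_i = n_i/n_T; K_p = p_M / (p_Q^2) with p_i = y_i·P.
This yields a degree-2 equation in X; solving on (0,1), X = 0.661.
Then n_M = 0.331, n_T = 0.669, so y_M = 0.494.

y_M = 0.494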